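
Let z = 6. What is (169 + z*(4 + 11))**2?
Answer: 67081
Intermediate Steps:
(169 + z*(4 + 11))**2 = (169 + 6*(4 + 11))**2 = (169 + 6*15)**2 = (169 + 90)**2 = 259**2 = 67081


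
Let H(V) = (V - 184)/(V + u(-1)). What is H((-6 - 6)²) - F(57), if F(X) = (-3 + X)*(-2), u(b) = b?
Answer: 15404/143 ≈ 107.72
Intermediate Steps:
F(X) = 6 - 2*X
H(V) = (-184 + V)/(-1 + V) (H(V) = (V - 184)/(V - 1) = (-184 + V)/(-1 + V))
H((-6 - 6)²) - F(57) = (-184 + (-6 - 6)²)/(-1 + (-6 - 6)²) - (6 - 2*57) = (-184 + (-12)²)/(-1 + (-12)²) - (6 - 114) = (-184 + 144)/(-1 + 144) - 1*(-108) = -40/143 + 108 = 15404/143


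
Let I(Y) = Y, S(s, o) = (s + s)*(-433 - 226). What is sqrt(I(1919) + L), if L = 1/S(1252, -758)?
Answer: sqrt(1306334695260922)/825068 ≈ 43.806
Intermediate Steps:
S(s, o) = -1318*s (S(s, o) = (2*s)*(-659) = -1318*s)
L = -1/1650136 (L = 1/(-1318*1252) = 1/(-1650136) = -1/1650136 ≈ -6.0601e-7)
sqrt(I(1919) + L) = sqrt(1919 - 1/1650136) = sqrt(3166610983/1650136) = sqrt(1306334695260922)/825068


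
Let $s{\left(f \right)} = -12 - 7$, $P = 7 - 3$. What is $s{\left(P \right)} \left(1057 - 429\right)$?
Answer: $-11932$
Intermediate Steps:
$P = 4$
$s{\left(f \right)} = -19$
$s{\left(P \right)} \left(1057 - 429\right) = - 19 \left(1057 - 429\right) = \left(-19\right) 628 = -11932$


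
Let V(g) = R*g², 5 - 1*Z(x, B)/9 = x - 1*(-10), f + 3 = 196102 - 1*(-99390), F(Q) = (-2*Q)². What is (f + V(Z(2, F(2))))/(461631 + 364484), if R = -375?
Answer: -1192886/826115 ≈ -1.4440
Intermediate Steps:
F(Q) = 4*Q²
f = 295489 (f = -3 + (196102 - 1*(-99390)) = -3 + (196102 + 99390) = -3 + 295492 = 295489)
Z(x, B) = -45 - 9*x (Z(x, B) = 45 - 9*(x - 1*(-10)) = 45 - 9*(x + 10) = 45 - 9*(10 + x) = 45 + (-90 - 9*x) = -45 - 9*x)
V(g) = -375*g²
(f + V(Z(2, F(2))))/(461631 + 364484) = (295489 - 375*(-45 - 9*2)²)/(461631 + 364484) = (295489 - 375*(-45 - 18)²)/826115 = (295489 - 375*(-63)²)*(1/826115) = (295489 - 375*3969)*(1/826115) = (295489 - 1488375)*(1/826115) = -1192886*1/826115 = -1192886/826115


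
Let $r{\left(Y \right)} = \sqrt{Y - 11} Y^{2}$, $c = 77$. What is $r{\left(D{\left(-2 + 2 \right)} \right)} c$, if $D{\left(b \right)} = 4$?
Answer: $1232 i \sqrt{7} \approx 3259.6 i$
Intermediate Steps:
$r{\left(Y \right)} = Y^{2} \sqrt{-11 + Y}$ ($r{\left(Y \right)} = \sqrt{-11 + Y} Y^{2} = Y^{2} \sqrt{-11 + Y}$)
$r{\left(D{\left(-2 + 2 \right)} \right)} c = 4^{2} \sqrt{-11 + 4} \cdot 77 = 16 \sqrt{-7} \cdot 77 = 16 i \sqrt{7} \cdot 77 = 1232 i \sqrt{7}$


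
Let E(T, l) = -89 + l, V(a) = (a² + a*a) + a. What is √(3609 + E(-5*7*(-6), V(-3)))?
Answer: √3535 ≈ 59.456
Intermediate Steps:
V(a) = a + 2*a² (V(a) = (a² + a²) + a = 2*a² + a = a + 2*a²)
√(3609 + E(-5*7*(-6), V(-3))) = √(3609 + (-89 - 3*(1 + 2*(-3)))) = √(3609 + (-89 - 3*(1 - 6))) = √(3609 + (-89 - 3*(-5))) = √(3609 + (-89 + 15)) = √(3609 - 74) = √3535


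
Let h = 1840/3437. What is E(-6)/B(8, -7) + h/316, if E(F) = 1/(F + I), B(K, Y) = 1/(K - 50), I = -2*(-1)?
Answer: 5702903/543046 ≈ 10.502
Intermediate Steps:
I = 2
B(K, Y) = 1/(-50 + K)
E(F) = 1/(2 + F) (E(F) = 1/(F + 2) = 1/(2 + F))
h = 1840/3437 (h = 1840*(1/3437) = 1840/3437 ≈ 0.53535)
E(-6)/B(8, -7) + h/316 = 1/((2 - 6)*(1/(-50 + 8))) + (1840/3437)/316 = 1/((-4)*(1/(-42))) + (1840/3437)*(1/316) = -1/(4*(-1/42)) + 460/271523 = -¼*(-42) + 460/271523 = 21/2 + 460/271523 = 5702903/543046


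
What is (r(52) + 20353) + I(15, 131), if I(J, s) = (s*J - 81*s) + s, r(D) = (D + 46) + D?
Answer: 11988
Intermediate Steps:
r(D) = 46 + 2*D (r(D) = (46 + D) + D = 46 + 2*D)
I(J, s) = -80*s + J*s (I(J, s) = (J*s - 81*s) + s = (-81*s + J*s) + s = -80*s + J*s)
(r(52) + 20353) + I(15, 131) = ((46 + 2*52) + 20353) + 131*(-80 + 15) = ((46 + 104) + 20353) + 131*(-65) = (150 + 20353) - 8515 = 20503 - 8515 = 11988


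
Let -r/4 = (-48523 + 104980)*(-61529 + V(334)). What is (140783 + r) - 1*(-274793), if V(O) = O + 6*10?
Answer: 13806410356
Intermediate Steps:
V(O) = 60 + O (V(O) = O + 60 = 60 + O)
r = 13805994780 (r = -4*(-48523 + 104980)*(-61529 + (60 + 334)) = -225828*(-61529 + 394) = -225828*(-61135) = -4*(-3451498695) = 13805994780)
(140783 + r) - 1*(-274793) = (140783 + 13805994780) - 1*(-274793) = 13806135563 + 274793 = 13806410356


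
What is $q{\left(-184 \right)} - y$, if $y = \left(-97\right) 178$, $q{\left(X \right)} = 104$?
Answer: $17370$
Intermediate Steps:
$y = -17266$
$q{\left(-184 \right)} - y = 104 - -17266 = 104 + 17266 = 17370$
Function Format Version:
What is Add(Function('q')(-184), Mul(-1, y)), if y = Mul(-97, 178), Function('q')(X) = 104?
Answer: 17370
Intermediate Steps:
y = -17266
Add(Function('q')(-184), Mul(-1, y)) = Add(104, Mul(-1, -17266)) = Add(104, 17266) = 17370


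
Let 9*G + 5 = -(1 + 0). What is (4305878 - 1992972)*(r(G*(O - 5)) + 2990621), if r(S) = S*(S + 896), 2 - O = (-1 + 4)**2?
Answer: 6933752190818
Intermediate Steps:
G = -2/3 (G = -5/9 + (-(1 + 0))/9 = -5/9 + (-1*1)/9 = -5/9 + (1/9)*(-1) = -5/9 - 1/9 = -2/3 ≈ -0.66667)
O = -7 (O = 2 - (-1 + 4)**2 = 2 - 1*3**2 = 2 - 1*9 = 2 - 9 = -7)
r(S) = S*(896 + S)
(4305878 - 1992972)*(r(G*(O - 5)) + 2990621) = (4305878 - 1992972)*((-2*(-7 - 5)/3)*(896 - 2*(-7 - 5)/3) + 2990621) = 2312906*((-2/3*(-12))*(896 - 2/3*(-12)) + 2990621) = 2312906*(8*(896 + 8) + 2990621) = 2312906*(8*904 + 2990621) = 2312906*(7232 + 2990621) = 2312906*2997853 = 6933752190818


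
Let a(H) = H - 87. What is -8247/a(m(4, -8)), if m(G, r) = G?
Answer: 8247/83 ≈ 99.361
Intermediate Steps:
a(H) = -87 + H
-8247/a(m(4, -8)) = -8247/(-87 + 4) = -8247/(-83) = -8247*(-1/83) = 8247/83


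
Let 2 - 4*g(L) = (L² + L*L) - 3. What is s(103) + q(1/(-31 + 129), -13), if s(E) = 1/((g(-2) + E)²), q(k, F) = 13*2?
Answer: 4349322/167281 ≈ 26.000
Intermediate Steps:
g(L) = 5/4 - L²/2 (g(L) = ½ - ((L² + L*L) - 3)/4 = ½ - ((L² + L²) - 3)/4 = ½ - (2*L² - 3)/4 = ½ - (-3 + 2*L²)/4 = ½ + (¾ - L²/2) = 5/4 - L²/2)
q(k, F) = 26
s(E) = (-¾ + E)⁻² (s(E) = 1/(((5/4 - ½*(-2)²) + E)²) = 1/(((5/4 - ½*4) + E)²) = 1/(((5/4 - 2) + E)²) = 1/((-¾ + E)²) = (-¾ + E)⁻²)
s(103) + q(1/(-31 + 129), -13) = 16/(-3 + 4*103)² + 26 = 16/(-3 + 412)² + 26 = 16/409² + 26 = 16*(1/167281) + 26 = 16/167281 + 26 = 4349322/167281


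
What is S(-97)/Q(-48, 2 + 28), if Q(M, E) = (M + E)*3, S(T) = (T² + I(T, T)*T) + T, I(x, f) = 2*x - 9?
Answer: -29003/54 ≈ -537.09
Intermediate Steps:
I(x, f) = -9 + 2*x
S(T) = T + T² + T*(-9 + 2*T) (S(T) = (T² + (-9 + 2*T)*T) + T = (T² + T*(-9 + 2*T)) + T = T + T² + T*(-9 + 2*T))
Q(M, E) = 3*E + 3*M (Q(M, E) = (E + M)*3 = 3*E + 3*M)
S(-97)/Q(-48, 2 + 28) = (-97*(-8 + 3*(-97)))/(3*(2 + 28) + 3*(-48)) = (-97*(-8 - 291))/(3*30 - 144) = (-97*(-299))/(90 - 144) = 29003/(-54) = 29003*(-1/54) = -29003/54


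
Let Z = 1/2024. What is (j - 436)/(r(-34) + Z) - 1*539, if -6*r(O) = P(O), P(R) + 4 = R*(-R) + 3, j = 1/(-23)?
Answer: -633755749/1170887 ≈ -541.26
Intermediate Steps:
j = -1/23 ≈ -0.043478
Z = 1/2024 ≈ 0.00049407
P(R) = -1 - R**2 (P(R) = -4 + (R*(-R) + 3) = -4 + (-R**2 + 3) = -4 + (3 - R**2) = -1 - R**2)
r(O) = 1/6 + O**2/6 (r(O) = -(-1 - O**2)/6 = 1/6 + O**2/6)
(j - 436)/(r(-34) + Z) - 1*539 = (-1/23 - 436)/((1/6 + (1/6)*(-34)**2) + 1/2024) - 1*539 = -10029/(23*((1/6 + (1/6)*1156) + 1/2024)) - 539 = -10029/(23*((1/6 + 578/3) + 1/2024)) - 539 = -10029/(23*(1157/6 + 1/2024)) - 539 = -10029/(23*1170887/6072) - 539 = -10029/23*6072/1170887 - 539 = -2647656/1170887 - 539 = -633755749/1170887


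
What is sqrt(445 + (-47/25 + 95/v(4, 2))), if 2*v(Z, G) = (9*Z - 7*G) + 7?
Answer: 2*sqrt(2363587)/145 ≈ 21.205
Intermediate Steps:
v(Z, G) = 7/2 - 7*G/2 + 9*Z/2 (v(Z, G) = ((9*Z - 7*G) + 7)/2 = ((-7*G + 9*Z) + 7)/2 = (7 - 7*G + 9*Z)/2 = 7/2 - 7*G/2 + 9*Z/2)
sqrt(445 + (-47/25 + 95/v(4, 2))) = sqrt(445 + (-47/25 + 95/(7/2 - 7/2*2 + (9/2)*4))) = sqrt(445 + (-47*1/25 + 95/(7/2 - 7 + 18))) = sqrt(445 + (-47/25 + 95/(29/2))) = sqrt(445 + (-47/25 + 95*(2/29))) = sqrt(445 + (-47/25 + 190/29)) = sqrt(445 + 3387/725) = sqrt(326012/725) = 2*sqrt(2363587)/145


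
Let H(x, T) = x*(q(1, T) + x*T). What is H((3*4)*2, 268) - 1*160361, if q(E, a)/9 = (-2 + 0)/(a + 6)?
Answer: -821257/137 ≈ -5994.6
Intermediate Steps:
q(E, a) = -18/(6 + a) (q(E, a) = 9*((-2 + 0)/(a + 6)) = 9*(-2/(6 + a)) = -18/(6 + a))
H(x, T) = x*(-18/(6 + T) + T*x) (H(x, T) = x*(-18/(6 + T) + x*T) = x*(-18/(6 + T) + T*x))
H((3*4)*2, 268) - 1*160361 = ((3*4)*2)*(-18 + 268*((3*4)*2)*(6 + 268))/(6 + 268) - 1*160361 = (12*2)*(-18 + 268*(12*2)*274)/274 - 160361 = 24*(1/274)*(-18 + 268*24*274) - 160361 = 24*(1/274)*(-18 + 1762368) - 160361 = 24*(1/274)*1762350 - 160361 = 21148200/137 - 160361 = -821257/137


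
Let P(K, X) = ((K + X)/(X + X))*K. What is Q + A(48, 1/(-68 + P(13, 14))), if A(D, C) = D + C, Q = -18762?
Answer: -29062870/1553 ≈ -18714.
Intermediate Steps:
P(K, X) = K*(K + X)/(2*X) (P(K, X) = ((K + X)/((2*X)))*K = ((K + X)*(1/(2*X)))*K = ((K + X)/(2*X))*K = K*(K + X)/(2*X))
A(D, C) = C + D
Q + A(48, 1/(-68 + P(13, 14))) = -18762 + (1/(-68 + (½)*13*(13 + 14)/14) + 48) = -18762 + (1/(-68 + (½)*13*(1/14)*27) + 48) = -18762 + (1/(-68 + 351/28) + 48) = -18762 + (1/(-1553/28) + 48) = -18762 + (-28/1553 + 48) = -18762 + 74516/1553 = -29062870/1553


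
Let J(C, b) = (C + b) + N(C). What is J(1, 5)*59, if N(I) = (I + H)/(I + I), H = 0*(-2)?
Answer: 767/2 ≈ 383.50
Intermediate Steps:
H = 0
N(I) = 1/2 (N(I) = (I + 0)/(I + I) = I/((2*I)) = I*(1/(2*I)) = 1/2)
J(C, b) = 1/2 + C + b (J(C, b) = (C + b) + 1/2 = 1/2 + C + b)
J(1, 5)*59 = (1/2 + 1 + 5)*59 = (13/2)*59 = 767/2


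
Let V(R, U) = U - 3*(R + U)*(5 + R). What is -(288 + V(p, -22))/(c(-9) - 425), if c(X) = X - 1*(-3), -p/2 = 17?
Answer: -4606/431 ≈ -10.687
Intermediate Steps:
p = -34 (p = -2*17 = -34)
c(X) = 3 + X (c(X) = X + 3 = 3 + X)
V(R, U) = U - 3*(5 + R)*(R + U)
-(288 + V(p, -22))/(c(-9) - 425) = -(288 + (-15*(-34) - 14*(-22) - 3*(-34)**2 - 3*(-34)*(-22)))/((3 - 9) - 425) = -(288 + (510 + 308 - 3*1156 - 2244))/(-6 - 425) = -(288 + (510 + 308 - 3468 - 2244))/(-431) = -(288 - 4894)*(-1)/431 = -(-4606)*(-1)/431 = -1*4606/431 = -4606/431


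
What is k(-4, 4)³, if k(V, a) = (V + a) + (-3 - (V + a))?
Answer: -27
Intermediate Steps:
k(V, a) = -3 (k(V, a) = (V + a) + (-3 + (-V - a)) = (V + a) + (-3 - V - a) = -3)
k(-4, 4)³ = (-3)³ = -27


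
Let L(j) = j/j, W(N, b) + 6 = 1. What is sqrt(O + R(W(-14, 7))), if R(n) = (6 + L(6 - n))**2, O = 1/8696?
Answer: 3*sqrt(102928030)/4348 ≈ 7.0000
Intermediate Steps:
W(N, b) = -5 (W(N, b) = -6 + 1 = -5)
O = 1/8696 ≈ 0.00011500
L(j) = 1
R(n) = 49 (R(n) = (6 + 1)**2 = 7**2 = 49)
sqrt(O + R(W(-14, 7))) = sqrt(1/8696 + 49) = sqrt(426105/8696) = 3*sqrt(102928030)/4348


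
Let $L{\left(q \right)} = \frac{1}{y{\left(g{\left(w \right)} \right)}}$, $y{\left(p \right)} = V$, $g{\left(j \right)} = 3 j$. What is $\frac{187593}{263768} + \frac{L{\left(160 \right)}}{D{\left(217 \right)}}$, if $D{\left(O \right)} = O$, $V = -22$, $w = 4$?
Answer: $\frac{447652607}{629614216} \approx 0.71099$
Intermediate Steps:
$y{\left(p \right)} = -22$
$L{\left(q \right)} = - \frac{1}{22}$ ($L{\left(q \right)} = \frac{1}{-22} = - \frac{1}{22}$)
$\frac{187593}{263768} + \frac{L{\left(160 \right)}}{D{\left(217 \right)}} = \frac{187593}{263768} - \frac{1}{22 \cdot 217} = 187593 \cdot \frac{1}{263768} - \frac{1}{4774} = \frac{187593}{263768} - \frac{1}{4774} = \frac{447652607}{629614216}$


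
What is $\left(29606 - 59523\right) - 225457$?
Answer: $-255374$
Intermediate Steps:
$\left(29606 - 59523\right) - 225457 = -29917 - 225457 = -255374$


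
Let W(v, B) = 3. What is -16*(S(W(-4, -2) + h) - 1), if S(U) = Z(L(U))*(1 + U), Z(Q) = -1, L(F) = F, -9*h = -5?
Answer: 800/9 ≈ 88.889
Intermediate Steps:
h = 5/9 (h = -⅑*(-5) = 5/9 ≈ 0.55556)
S(U) = -1 - U (S(U) = -(1 + U) = -1 - U)
-16*(S(W(-4, -2) + h) - 1) = -16*((-1 - (3 + 5/9)) - 1) = -16*((-1 - 1*32/9) - 1) = -16*((-1 - 32/9) - 1) = -16*(-41/9 - 1) = -16*(-50/9) = 800/9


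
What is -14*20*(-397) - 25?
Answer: 111135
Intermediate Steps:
-14*20*(-397) - 25 = -280*(-397) - 25 = 111160 - 25 = 111135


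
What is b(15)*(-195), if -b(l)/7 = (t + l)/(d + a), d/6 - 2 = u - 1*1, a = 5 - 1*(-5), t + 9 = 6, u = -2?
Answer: 4095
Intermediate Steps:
t = -3 (t = -9 + 6 = -3)
a = 10 (a = 5 + 5 = 10)
d = -6 (d = 12 + 6*(-2 - 1*1) = 12 + 6*(-2 - 1) = 12 + 6*(-3) = 12 - 18 = -6)
b(l) = 21/4 - 7*l/4 (b(l) = -7*(-3 + l)/(-6 + 10) = -7*(-3 + l)/4 = -7*(-¾ + l/4) = 21/4 - 7*l/4)
b(15)*(-195) = (21/4 - 7/4*15)*(-195) = (21/4 - 105/4)*(-195) = -21*(-195) = 4095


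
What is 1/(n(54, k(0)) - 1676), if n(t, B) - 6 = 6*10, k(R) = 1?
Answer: -1/1610 ≈ -0.00062112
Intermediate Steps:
n(t, B) = 66 (n(t, B) = 6 + 6*10 = 6 + 60 = 66)
1/(n(54, k(0)) - 1676) = 1/(66 - 1676) = 1/(-1610) = -1/1610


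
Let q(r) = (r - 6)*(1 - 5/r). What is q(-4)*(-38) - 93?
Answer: 762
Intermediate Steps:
q(r) = (1 - 5/r)*(-6 + r) (q(r) = (-6 + r)*(1 - 5/r) = (1 - 5/r)*(-6 + r))
q(-4)*(-38) - 93 = (-11 - 4 + 30/(-4))*(-38) - 93 = (-11 - 4 + 30*(-1/4))*(-38) - 93 = (-11 - 4 - 15/2)*(-38) - 93 = -45/2*(-38) - 93 = 855 - 93 = 762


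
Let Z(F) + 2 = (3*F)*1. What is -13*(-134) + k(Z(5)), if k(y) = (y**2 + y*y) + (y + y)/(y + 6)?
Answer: 39546/19 ≈ 2081.4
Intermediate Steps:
Z(F) = -2 + 3*F (Z(F) = -2 + (3*F)*1 = -2 + 3*F)
k(y) = 2*y**2 + 2*y/(6 + y) (k(y) = (y**2 + y**2) + (2*y)/(6 + y) = 2*y**2 + 2*y/(6 + y))
-13*(-134) + k(Z(5)) = -13*(-134) + 2*(-2 + 3*5)*(1 + (-2 + 3*5)**2 + 6*(-2 + 3*5))/(6 + (-2 + 3*5)) = 1742 + 2*(-2 + 15)*(1 + (-2 + 15)**2 + 6*(-2 + 15))/(6 + (-2 + 15)) = 1742 + 2*13*(1 + 13**2 + 6*13)/(6 + 13) = 1742 + 2*13*(1 + 169 + 78)/19 = 1742 + 2*13*(1/19)*248 = 1742 + 6448/19 = 39546/19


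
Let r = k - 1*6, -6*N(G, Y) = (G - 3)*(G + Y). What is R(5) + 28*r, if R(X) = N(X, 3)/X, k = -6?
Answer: -5048/15 ≈ -336.53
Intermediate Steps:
N(G, Y) = -(-3 + G)*(G + Y)/6 (N(G, Y) = -(G - 3)*(G + Y)/6 = -(-3 + G)*(G + Y)/6)
R(X) = (3/2 - X**2/6)/X (R(X) = (X/2 + (1/2)*3 - X**2/6 - 1/6*X*3)/X = (X/2 + 3/2 - X**2/6 - X/2)/X = (3/2 - X**2/6)/X)
r = -12 (r = -6 - 1*6 = -6 - 6 = -12)
R(5) + 28*r = (1/6)*(9 - 1*5**2)/5 + 28*(-12) = (1/6)*(1/5)*(9 - 1*25) - 336 = (1/6)*(1/5)*(9 - 25) - 336 = (1/6)*(1/5)*(-16) - 336 = -8/15 - 336 = -5048/15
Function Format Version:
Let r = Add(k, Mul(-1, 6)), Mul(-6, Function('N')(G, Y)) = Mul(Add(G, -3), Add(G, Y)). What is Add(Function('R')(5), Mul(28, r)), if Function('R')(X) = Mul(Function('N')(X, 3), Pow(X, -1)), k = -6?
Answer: Rational(-5048, 15) ≈ -336.53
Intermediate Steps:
Function('N')(G, Y) = Mul(Rational(-1, 6), Add(-3, G), Add(G, Y)) (Function('N')(G, Y) = Mul(Rational(-1, 6), Mul(Add(G, -3), Add(G, Y))) = Mul(Rational(-1, 6), Mul(Add(-3, G), Add(G, Y))) = Mul(Rational(-1, 6), Add(-3, G), Add(G, Y)))
Function('R')(X) = Mul(Pow(X, -1), Add(Rational(3, 2), Mul(Rational(-1, 6), Pow(X, 2)))) (Function('R')(X) = Mul(Add(Mul(Rational(1, 2), X), Mul(Rational(1, 2), 3), Mul(Rational(-1, 6), Pow(X, 2)), Mul(Rational(-1, 6), X, 3)), Pow(X, -1)) = Mul(Add(Mul(Rational(1, 2), X), Rational(3, 2), Mul(Rational(-1, 6), Pow(X, 2)), Mul(Rational(-1, 2), X)), Pow(X, -1)) = Mul(Add(Rational(3, 2), Mul(Rational(-1, 6), Pow(X, 2))), Pow(X, -1)) = Mul(Pow(X, -1), Add(Rational(3, 2), Mul(Rational(-1, 6), Pow(X, 2)))))
r = -12 (r = Add(-6, Mul(-1, 6)) = Add(-6, -6) = -12)
Add(Function('R')(5), Mul(28, r)) = Add(Mul(Rational(1, 6), Pow(5, -1), Add(9, Mul(-1, Pow(5, 2)))), Mul(28, -12)) = Add(Mul(Rational(1, 6), Rational(1, 5), Add(9, Mul(-1, 25))), -336) = Add(Mul(Rational(1, 6), Rational(1, 5), Add(9, -25)), -336) = Add(Mul(Rational(1, 6), Rational(1, 5), -16), -336) = Add(Rational(-8, 15), -336) = Rational(-5048, 15)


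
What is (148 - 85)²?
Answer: 3969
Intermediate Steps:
(148 - 85)² = 63² = 3969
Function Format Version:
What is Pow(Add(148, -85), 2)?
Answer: 3969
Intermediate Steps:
Pow(Add(148, -85), 2) = Pow(63, 2) = 3969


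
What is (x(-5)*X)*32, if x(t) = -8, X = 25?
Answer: -6400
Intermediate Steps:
(x(-5)*X)*32 = -8*25*32 = -200*32 = -6400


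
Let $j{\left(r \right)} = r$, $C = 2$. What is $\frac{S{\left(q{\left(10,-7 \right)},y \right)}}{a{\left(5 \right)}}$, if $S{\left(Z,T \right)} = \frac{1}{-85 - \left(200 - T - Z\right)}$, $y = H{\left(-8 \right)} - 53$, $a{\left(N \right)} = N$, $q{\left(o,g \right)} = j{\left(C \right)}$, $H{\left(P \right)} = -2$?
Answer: $- \frac{1}{1690} \approx -0.00059172$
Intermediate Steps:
$q{\left(o,g \right)} = 2$
$y = -55$ ($y = -2 - 53 = -55$)
$S{\left(Z,T \right)} = \frac{1}{-285 + T + Z}$ ($S{\left(Z,T \right)} = \frac{1}{-85 - \left(200 - T - Z\right)} = \frac{1}{-85 + \left(-200 + T + Z\right)} = \frac{1}{-285 + T + Z}$)
$\frac{S{\left(q{\left(10,-7 \right)},y \right)}}{a{\left(5 \right)}} = \frac{1}{\left(-285 - 55 + 2\right) 5} = \frac{1}{-338} \cdot \frac{1}{5} = \left(- \frac{1}{338}\right) \frac{1}{5} = - \frac{1}{1690}$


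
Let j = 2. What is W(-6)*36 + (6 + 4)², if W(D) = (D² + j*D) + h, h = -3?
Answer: 856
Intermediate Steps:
W(D) = -3 + D² + 2*D (W(D) = (D² + 2*D) - 3 = -3 + D² + 2*D)
W(-6)*36 + (6 + 4)² = (-3 + (-6)² + 2*(-6))*36 + (6 + 4)² = (-3 + 36 - 12)*36 + 10² = 21*36 + 100 = 756 + 100 = 856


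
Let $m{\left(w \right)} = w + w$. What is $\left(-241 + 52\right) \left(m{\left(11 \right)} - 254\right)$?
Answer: $43848$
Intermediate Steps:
$m{\left(w \right)} = 2 w$
$\left(-241 + 52\right) \left(m{\left(11 \right)} - 254\right) = \left(-241 + 52\right) \left(2 \cdot 11 - 254\right) = - 189 \left(22 - 254\right) = \left(-189\right) \left(-232\right) = 43848$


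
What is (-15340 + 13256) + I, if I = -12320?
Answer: -14404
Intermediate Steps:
(-15340 + 13256) + I = (-15340 + 13256) - 12320 = -2084 - 12320 = -14404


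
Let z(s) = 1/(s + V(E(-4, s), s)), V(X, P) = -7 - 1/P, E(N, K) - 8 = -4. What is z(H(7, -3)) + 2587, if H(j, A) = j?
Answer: 2580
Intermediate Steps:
E(N, K) = 4 (E(N, K) = 8 - 4 = 4)
z(s) = 1/(-7 + s - 1/s) (z(s) = 1/(s + (-7 - 1/s)) = 1/(-7 + s - 1/s))
z(H(7, -3)) + 2587 = -1*7/(1 - 1*7*(-7 + 7)) + 2587 = -1*7/(1 - 1*7*0) + 2587 = -1*7/(1 + 0) + 2587 = -1*7/1 + 2587 = -1*7*1 + 2587 = -7 + 2587 = 2580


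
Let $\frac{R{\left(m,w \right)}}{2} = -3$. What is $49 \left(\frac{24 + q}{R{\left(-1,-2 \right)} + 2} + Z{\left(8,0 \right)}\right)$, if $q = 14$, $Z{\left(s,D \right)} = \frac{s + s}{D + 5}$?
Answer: $- \frac{3087}{10} \approx -308.7$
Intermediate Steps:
$Z{\left(s,D \right)} = \frac{2 s}{5 + D}$
$R{\left(m,w \right)} = -6$ ($R{\left(m,w \right)} = 2 \left(-3\right) = -6$)
$49 \left(\frac{24 + q}{R{\left(-1,-2 \right)} + 2} + Z{\left(8,0 \right)}\right) = 49 \left(\frac{24 + 14}{-6 + 2} + 2 \cdot 8 \frac{1}{5 + 0}\right) = 49 \left(\frac{38}{-4} + 2 \cdot 8 \cdot \frac{1}{5}\right) = 49 \left(38 \left(- \frac{1}{4}\right) + 2 \cdot 8 \cdot \frac{1}{5}\right) = 49 \left(- \frac{19}{2} + \frac{16}{5}\right) = 49 \left(- \frac{63}{10}\right) = - \frac{3087}{10}$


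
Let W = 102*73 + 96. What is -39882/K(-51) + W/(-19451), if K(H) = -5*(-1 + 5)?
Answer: 387796971/194510 ≈ 1993.7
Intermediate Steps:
K(H) = -20 (K(H) = -5*4 = -20)
W = 7542 (W = 7446 + 96 = 7542)
-39882/K(-51) + W/(-19451) = -39882/(-20) + 7542/(-19451) = -39882*(-1/20) + 7542*(-1/19451) = 19941/10 - 7542/19451 = 387796971/194510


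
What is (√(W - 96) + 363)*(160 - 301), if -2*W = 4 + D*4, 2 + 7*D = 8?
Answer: -51183 - 141*I*√4886/7 ≈ -51183.0 - 1408.0*I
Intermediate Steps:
D = 6/7 (D = -2/7 + (⅐)*8 = -2/7 + 8/7 = 6/7 ≈ 0.85714)
W = -26/7 (W = -(4 + (6/7)*4)/2 = -(4 + 24/7)/2 = -½*52/7 = -26/7 ≈ -3.7143)
(√(W - 96) + 363)*(160 - 301) = (√(-26/7 - 96) + 363)*(160 - 301) = (√(-698/7) + 363)*(-141) = (I*√4886/7 + 363)*(-141) = (363 + I*√4886/7)*(-141) = -51183 - 141*I*√4886/7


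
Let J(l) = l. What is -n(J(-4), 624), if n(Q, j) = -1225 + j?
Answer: 601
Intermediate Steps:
-n(J(-4), 624) = -(-1225 + 624) = -1*(-601) = 601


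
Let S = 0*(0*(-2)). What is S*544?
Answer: 0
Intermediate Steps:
S = 0 (S = 0*0 = 0)
S*544 = 0*544 = 0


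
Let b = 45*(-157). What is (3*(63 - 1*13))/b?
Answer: -10/471 ≈ -0.021231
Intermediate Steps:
b = -7065
(3*(63 - 1*13))/b = (3*(63 - 1*13))/(-7065) = (3*(63 - 13))*(-1/7065) = (3*50)*(-1/7065) = 150*(-1/7065) = -10/471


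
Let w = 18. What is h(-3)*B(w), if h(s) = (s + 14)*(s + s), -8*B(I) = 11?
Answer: 363/4 ≈ 90.750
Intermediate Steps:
B(I) = -11/8 (B(I) = -⅛*11 = -11/8)
h(s) = 2*s*(14 + s) (h(s) = (14 + s)*(2*s) = 2*s*(14 + s))
h(-3)*B(w) = (2*(-3)*(14 - 3))*(-11/8) = (2*(-3)*11)*(-11/8) = -66*(-11/8) = 363/4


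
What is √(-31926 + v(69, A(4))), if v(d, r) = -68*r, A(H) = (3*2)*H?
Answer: I*√33558 ≈ 183.19*I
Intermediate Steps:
A(H) = 6*H
√(-31926 + v(69, A(4))) = √(-31926 - 408*4) = √(-31926 - 68*24) = √(-31926 - 1632) = √(-33558) = I*√33558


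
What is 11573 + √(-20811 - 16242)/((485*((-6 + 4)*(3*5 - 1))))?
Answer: 11573 - 3*I*√4117/13580 ≈ 11573.0 - 0.014175*I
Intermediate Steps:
11573 + √(-20811 - 16242)/((485*((-6 + 4)*(3*5 - 1)))) = 11573 + √(-37053)/((485*(-2*(15 - 1)))) = 11573 + (3*I*√4117)/((485*(-2*14))) = 11573 + (3*I*√4117)/((485*(-28))) = 11573 + (3*I*√4117)/(-13580) = 11573 + (3*I*√4117)*(-1/13580) = 11573 - 3*I*√4117/13580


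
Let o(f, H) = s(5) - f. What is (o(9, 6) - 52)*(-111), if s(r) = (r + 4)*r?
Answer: 1776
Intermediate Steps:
s(r) = r*(4 + r) (s(r) = (4 + r)*r = r*(4 + r))
o(f, H) = 45 - f (o(f, H) = 5*(4 + 5) - f = 5*9 - f = 45 - f)
(o(9, 6) - 52)*(-111) = ((45 - 1*9) - 52)*(-111) = ((45 - 9) - 52)*(-111) = (36 - 52)*(-111) = -16*(-111) = 1776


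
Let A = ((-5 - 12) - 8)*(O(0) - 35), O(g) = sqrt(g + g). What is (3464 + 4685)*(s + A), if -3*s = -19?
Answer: 21545956/3 ≈ 7.1820e+6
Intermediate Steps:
s = 19/3 (s = -1/3*(-19) = 19/3 ≈ 6.3333)
O(g) = sqrt(2)*sqrt(g) (O(g) = sqrt(2*g) = sqrt(2)*sqrt(g))
A = 875 (A = ((-5 - 12) - 8)*(sqrt(2)*sqrt(0) - 35) = (-17 - 8)*(sqrt(2)*0 - 35) = -25*(0 - 35) = -25*(-35) = 875)
(3464 + 4685)*(s + A) = (3464 + 4685)*(19/3 + 875) = 8149*(2644/3) = 21545956/3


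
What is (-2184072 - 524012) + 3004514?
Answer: 296430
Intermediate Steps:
(-2184072 - 524012) + 3004514 = -2708084 + 3004514 = 296430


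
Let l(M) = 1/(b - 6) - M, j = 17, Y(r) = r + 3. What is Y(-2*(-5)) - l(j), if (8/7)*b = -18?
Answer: 2614/87 ≈ 30.046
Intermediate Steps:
b = -63/4 (b = (7/8)*(-18) = -63/4 ≈ -15.750)
Y(r) = 3 + r
l(M) = -4/87 - M (l(M) = 1/(-63/4 - 6) - M = 1/(-87/4) - M = -4/87 - M)
Y(-2*(-5)) - l(j) = (3 - 2*(-5)) - (-4/87 - 1*17) = (3 + 10) - (-4/87 - 17) = 13 - 1*(-1483/87) = 13 + 1483/87 = 2614/87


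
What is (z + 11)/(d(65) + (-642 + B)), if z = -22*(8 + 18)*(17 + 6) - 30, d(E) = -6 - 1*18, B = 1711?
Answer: -2635/209 ≈ -12.608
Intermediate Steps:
d(E) = -24 (d(E) = -6 - 18 = -24)
z = -13186 (z = -572*23 - 30 = -22*598 - 30 = -13156 - 30 = -13186)
(z + 11)/(d(65) + (-642 + B)) = (-13186 + 11)/(-24 + (-642 + 1711)) = -13175/(-24 + 1069) = -13175/1045 = -13175*1/1045 = -2635/209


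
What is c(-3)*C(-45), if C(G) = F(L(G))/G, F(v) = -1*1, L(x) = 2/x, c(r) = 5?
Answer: 1/9 ≈ 0.11111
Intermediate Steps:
F(v) = -1
C(G) = -1/G
c(-3)*C(-45) = 5*(-1/(-45)) = 5*(-1*(-1/45)) = 5*(1/45) = 1/9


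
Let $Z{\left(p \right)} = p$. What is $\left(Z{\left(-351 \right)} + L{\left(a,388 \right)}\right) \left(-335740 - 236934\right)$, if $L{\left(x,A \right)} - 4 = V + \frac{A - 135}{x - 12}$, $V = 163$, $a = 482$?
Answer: $\frac{24689980499}{235} \approx 1.0506 \cdot 10^{8}$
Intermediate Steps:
$L{\left(x,A \right)} = 167 + \frac{-135 + A}{-12 + x}$ ($L{\left(x,A \right)} = 4 + \left(163 + \frac{A - 135}{x - 12}\right) = 4 + \left(163 + \frac{-135 + A}{-12 + x}\right) = 167 + \frac{-135 + A}{-12 + x}$)
$\left(Z{\left(-351 \right)} + L{\left(a,388 \right)}\right) \left(-335740 - 236934\right) = \left(-351 + \frac{-2139 + 388 + 167 \cdot 482}{-12 + 482}\right) \left(-335740 - 236934\right) = \left(-351 + \frac{-2139 + 388 + 80494}{470}\right) \left(-572674\right) = \left(-351 + \frac{1}{470} \cdot 78743\right) \left(-572674\right) = \left(-351 + \frac{78743}{470}\right) \left(-572674\right) = \left(- \frac{86227}{470}\right) \left(-572674\right) = \frac{24689980499}{235}$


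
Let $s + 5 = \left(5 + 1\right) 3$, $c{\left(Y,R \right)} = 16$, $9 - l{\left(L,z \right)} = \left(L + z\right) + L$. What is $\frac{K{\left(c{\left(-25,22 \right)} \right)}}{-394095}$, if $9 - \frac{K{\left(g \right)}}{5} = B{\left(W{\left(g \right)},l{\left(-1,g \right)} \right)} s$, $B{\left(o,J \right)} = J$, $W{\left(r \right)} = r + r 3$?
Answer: $- \frac{74}{78819} \approx -0.00093886$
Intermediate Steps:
$l{\left(L,z \right)} = 9 - z - 2 L$ ($l{\left(L,z \right)} = 9 - \left(\left(L + z\right) + L\right) = 9 - \left(z + 2 L\right) = 9 - z - 2 L$)
$W{\left(r \right)} = 4 r$ ($W{\left(r \right)} = r + 3 r = 4 r$)
$s = 13$ ($s = -5 + \left(5 + 1\right) 3 = -5 + 6 \cdot 3 = -5 + 18 = 13$)
$K{\left(g \right)} = -670 + 65 g$ ($K{\left(g \right)} = 45 - 5 \left(9 - g - -2\right) 13 = 45 - 5 \left(9 - g + 2\right) 13 = 45 - 5 \left(11 - g\right) 13 = 45 - 5 \left(143 - 13 g\right) = 45 + \left(-715 + 65 g\right) = -670 + 65 g$)
$\frac{K{\left(c{\left(-25,22 \right)} \right)}}{-394095} = \frac{-670 + 65 \cdot 16}{-394095} = \left(-670 + 1040\right) \left(- \frac{1}{394095}\right) = 370 \left(- \frac{1}{394095}\right) = - \frac{74}{78819}$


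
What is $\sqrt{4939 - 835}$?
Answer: $6 \sqrt{114} \approx 64.063$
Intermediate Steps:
$\sqrt{4939 - 835} = \sqrt{4104} = 6 \sqrt{114}$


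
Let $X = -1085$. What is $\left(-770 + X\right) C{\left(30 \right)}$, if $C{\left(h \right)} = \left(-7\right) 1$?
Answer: $12985$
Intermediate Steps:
$C{\left(h \right)} = -7$
$\left(-770 + X\right) C{\left(30 \right)} = \left(-770 - 1085\right) \left(-7\right) = \left(-1855\right) \left(-7\right) = 12985$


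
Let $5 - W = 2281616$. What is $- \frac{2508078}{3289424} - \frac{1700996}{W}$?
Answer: $- \frac{63580643677}{3752592991032} \approx -0.016943$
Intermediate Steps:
$W = -2281611$ ($W = 5 - 2281616 = -2281611$)
$- \frac{2508078}{3289424} - \frac{1700996}{W} = - \frac{2508078}{3289424} - \frac{1700996}{-2281611} = \left(-2508078\right) \frac{1}{3289424} - - \frac{1700996}{2281611} = - \frac{1254039}{1644712} + \frac{1700996}{2281611} = - \frac{63580643677}{3752592991032}$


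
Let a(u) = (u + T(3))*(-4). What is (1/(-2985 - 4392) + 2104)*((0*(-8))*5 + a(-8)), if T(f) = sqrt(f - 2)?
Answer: 434593796/7377 ≈ 58912.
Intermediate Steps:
T(f) = sqrt(-2 + f)
a(u) = -4 - 4*u (a(u) = (u + sqrt(-2 + 3))*(-4) = (u + sqrt(1))*(-4) = (u + 1)*(-4) = (1 + u)*(-4) = -4 - 4*u)
(1/(-2985 - 4392) + 2104)*((0*(-8))*5 + a(-8)) = (1/(-2985 - 4392) + 2104)*((0*(-8))*5 + (-4 - 4*(-8))) = (1/(-7377) + 2104)*(0*5 + (-4 + 32)) = (-1/7377 + 2104)*(0 + 28) = (15521207/7377)*28 = 434593796/7377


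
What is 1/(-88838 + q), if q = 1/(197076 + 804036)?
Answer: -1001112/88936787855 ≈ -1.1256e-5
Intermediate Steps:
q = 1/1001112 ≈ 9.9889e-7
1/(-88838 + q) = 1/(-88838 + 1/1001112) = 1/(-88936787855/1001112) = -1001112/88936787855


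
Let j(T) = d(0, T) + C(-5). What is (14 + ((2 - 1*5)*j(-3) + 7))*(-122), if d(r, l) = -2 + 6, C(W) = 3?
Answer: 0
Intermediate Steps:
d(r, l) = 4
j(T) = 7 (j(T) = 4 + 3 = 7)
(14 + ((2 - 1*5)*j(-3) + 7))*(-122) = (14 + ((2 - 1*5)*7 + 7))*(-122) = (14 + ((2 - 5)*7 + 7))*(-122) = (14 + (-3*7 + 7))*(-122) = (14 + (-21 + 7))*(-122) = (14 - 14)*(-122) = 0*(-122) = 0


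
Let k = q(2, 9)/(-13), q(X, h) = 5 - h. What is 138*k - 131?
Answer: -1151/13 ≈ -88.538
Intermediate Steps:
k = 4/13 (k = (5 - 1*9)/(-13) = (5 - 9)*(-1/13) = -4*(-1/13) = 4/13 ≈ 0.30769)
138*k - 131 = 138*(4/13) - 131 = 552/13 - 131 = -1151/13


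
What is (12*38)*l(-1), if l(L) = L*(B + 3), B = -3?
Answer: 0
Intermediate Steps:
l(L) = 0 (l(L) = L*(-3 + 3) = L*0 = 0)
(12*38)*l(-1) = (12*38)*0 = 456*0 = 0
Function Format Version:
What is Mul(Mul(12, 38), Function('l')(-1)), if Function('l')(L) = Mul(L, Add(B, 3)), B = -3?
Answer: 0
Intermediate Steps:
Function('l')(L) = 0 (Function('l')(L) = Mul(L, Add(-3, 3)) = Mul(L, 0) = 0)
Mul(Mul(12, 38), Function('l')(-1)) = Mul(Mul(12, 38), 0) = Mul(456, 0) = 0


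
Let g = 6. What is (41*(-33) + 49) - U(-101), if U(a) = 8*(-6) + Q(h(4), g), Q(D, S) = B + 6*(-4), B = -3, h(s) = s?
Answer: -1229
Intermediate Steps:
Q(D, S) = -27 (Q(D, S) = -3 + 6*(-4) = -3 - 24 = -27)
U(a) = -75 (U(a) = 8*(-6) - 27 = -48 - 27 = -75)
(41*(-33) + 49) - U(-101) = (41*(-33) + 49) - 1*(-75) = (-1353 + 49) + 75 = -1304 + 75 = -1229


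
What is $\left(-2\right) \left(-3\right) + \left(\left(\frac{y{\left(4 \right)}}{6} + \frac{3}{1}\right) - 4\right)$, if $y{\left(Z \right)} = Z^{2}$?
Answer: $\frac{23}{3} \approx 7.6667$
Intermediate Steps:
$\left(-2\right) \left(-3\right) + \left(\left(\frac{y{\left(4 \right)}}{6} + \frac{3}{1}\right) - 4\right) = \left(-2\right) \left(-3\right) - \left(1 - \frac{4^{2}}{6}\right) = 6 + \left(\left(16 \cdot \frac{1}{6} + 3 \cdot 1\right) - 4\right) = 6 + \left(\left(\frac{8}{3} + 3\right) - 4\right) = 6 + \left(\frac{17}{3} - 4\right) = 6 + \frac{5}{3} = \frac{23}{3}$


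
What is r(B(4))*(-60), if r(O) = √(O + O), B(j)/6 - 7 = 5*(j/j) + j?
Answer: -480*√3 ≈ -831.38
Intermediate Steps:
B(j) = 72 + 6*j (B(j) = 42 + 6*(5*(j/j) + j) = 42 + 6*(5*1 + j) = 42 + 6*(5 + j) = 42 + (30 + 6*j) = 72 + 6*j)
r(O) = √2*√O (r(O) = √(2*O) = √2*√O)
r(B(4))*(-60) = (√2*√(72 + 6*4))*(-60) = (√2*√(72 + 24))*(-60) = (√2*√96)*(-60) = (√2*(4*√6))*(-60) = (8*√3)*(-60) = -480*√3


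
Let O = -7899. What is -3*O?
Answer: 23697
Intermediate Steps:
-3*O = -3*(-7899) = 23697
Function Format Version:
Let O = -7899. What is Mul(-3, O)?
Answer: 23697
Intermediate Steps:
Mul(-3, O) = Mul(-3, -7899) = 23697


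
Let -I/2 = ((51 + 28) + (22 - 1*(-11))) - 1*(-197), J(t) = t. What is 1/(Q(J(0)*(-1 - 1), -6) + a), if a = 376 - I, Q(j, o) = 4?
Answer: 1/998 ≈ 0.0010020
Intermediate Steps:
I = -618 (I = -2*(((51 + 28) + (22 - 1*(-11))) - 1*(-197)) = -2*((79 + (22 + 11)) + 197) = -2*((79 + 33) + 197) = -2*(112 + 197) = -2*309 = -618)
a = 994 (a = 376 - 1*(-618) = 376 + 618 = 994)
1/(Q(J(0)*(-1 - 1), -6) + a) = 1/(4 + 994) = 1/998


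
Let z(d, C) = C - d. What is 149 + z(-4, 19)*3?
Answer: 218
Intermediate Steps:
149 + z(-4, 19)*3 = 149 + (19 - 1*(-4))*3 = 149 + (19 + 4)*3 = 149 + 23*3 = 149 + 69 = 218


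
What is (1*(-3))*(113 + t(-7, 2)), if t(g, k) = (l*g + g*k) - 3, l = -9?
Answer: -477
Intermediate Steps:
t(g, k) = -3 - 9*g + g*k (t(g, k) = (-9*g + g*k) - 3 = -3 - 9*g + g*k)
(1*(-3))*(113 + t(-7, 2)) = (1*(-3))*(113 + (-3 - 9*(-7) - 7*2)) = -3*(113 + (-3 + 63 - 14)) = -3*(113 + 46) = -3*159 = -477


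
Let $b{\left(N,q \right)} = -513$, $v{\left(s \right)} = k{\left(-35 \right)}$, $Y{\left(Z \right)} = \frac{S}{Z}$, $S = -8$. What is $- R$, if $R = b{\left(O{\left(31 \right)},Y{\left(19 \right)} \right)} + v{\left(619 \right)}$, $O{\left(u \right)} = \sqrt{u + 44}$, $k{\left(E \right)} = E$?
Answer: $548$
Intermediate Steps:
$O{\left(u \right)} = \sqrt{44 + u}$
$Y{\left(Z \right)} = - \frac{8}{Z}$
$v{\left(s \right)} = -35$
$R = -548$ ($R = -513 - 35 = -548$)
$- R = \left(-1\right) \left(-548\right) = 548$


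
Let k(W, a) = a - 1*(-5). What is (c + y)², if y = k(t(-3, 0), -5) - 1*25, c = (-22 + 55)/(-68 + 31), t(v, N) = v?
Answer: 917764/1369 ≈ 670.39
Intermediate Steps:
k(W, a) = 5 + a (k(W, a) = a + 5 = 5 + a)
c = -33/37 (c = 33/(-37) = 33*(-1/37) = -33/37 ≈ -0.89189)
y = -25 (y = (5 - 5) - 1*25 = 0 - 25 = -25)
(c + y)² = (-33/37 - 25)² = (-958/37)² = 917764/1369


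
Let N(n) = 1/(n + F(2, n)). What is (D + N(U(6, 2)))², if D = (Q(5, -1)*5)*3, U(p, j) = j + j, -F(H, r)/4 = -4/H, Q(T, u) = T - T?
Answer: 1/144 ≈ 0.0069444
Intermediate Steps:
Q(T, u) = 0
F(H, r) = 16/H (F(H, r) = -(-16)/H = 16/H)
U(p, j) = 2*j
D = 0 (D = (0*5)*3 = 0*3 = 0)
N(n) = 1/(8 + n) (N(n) = 1/(n + 16/2) = 1/(n + 16*(½)) = 1/(n + 8) = 1/(8 + n))
(D + N(U(6, 2)))² = (0 + 1/(8 + 2*2))² = (0 + 1/(8 + 4))² = (0 + 1/12)² = (1/12)² = 1/144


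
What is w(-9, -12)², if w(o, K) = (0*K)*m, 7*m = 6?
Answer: 0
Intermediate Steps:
m = 6/7 (m = (⅐)*6 = 6/7 ≈ 0.85714)
w(o, K) = 0 (w(o, K) = (0*K)*(6/7) = 0*(6/7) = 0)
w(-9, -12)² = 0² = 0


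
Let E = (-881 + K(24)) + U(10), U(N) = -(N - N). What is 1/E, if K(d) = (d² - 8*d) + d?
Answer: -1/473 ≈ -0.0021142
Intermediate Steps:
U(N) = 0 (U(N) = -1*0 = 0)
K(d) = d² - 7*d
E = -473 (E = (-881 + 24*(-7 + 24)) + 0 = (-881 + 24*17) + 0 = (-881 + 408) + 0 = -473 + 0 = -473)
1/E = 1/(-473) = -1/473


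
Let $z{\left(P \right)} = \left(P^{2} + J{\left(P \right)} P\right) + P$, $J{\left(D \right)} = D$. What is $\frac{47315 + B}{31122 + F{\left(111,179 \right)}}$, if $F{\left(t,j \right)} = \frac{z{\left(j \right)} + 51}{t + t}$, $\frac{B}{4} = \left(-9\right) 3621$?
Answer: $- \frac{9217551}{3486698} \approx -2.6436$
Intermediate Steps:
$B = -130356$ ($B = 4 \left(\left(-9\right) 3621\right) = 4 \left(-32589\right) = -130356$)
$z{\left(P \right)} = P + 2 P^{2}$ ($z{\left(P \right)} = \left(P^{2} + P P\right) + P = \left(P^{2} + P^{2}\right) + P = 2 P^{2} + P = P + 2 P^{2}$)
$F{\left(t,j \right)} = \frac{51 + j \left(1 + 2 j\right)}{2 t}$ ($F{\left(t,j \right)} = \frac{j \left(1 + 2 j\right) + 51}{t + t} = \frac{51 + j \left(1 + 2 j\right)}{2 t}$)
$\frac{47315 + B}{31122 + F{\left(111,179 \right)}} = \frac{47315 - 130356}{31122 + \frac{51 + 179 \left(1 + 2 \cdot 179\right)}{2 \cdot 111}} = - \frac{83041}{31122 + \frac{1}{2} \cdot \frac{1}{111} \left(51 + 179 \left(1 + 358\right)\right)} = - \frac{83041}{31122 + \frac{1}{2} \cdot \frac{1}{111} \left(51 + 179 \cdot 359\right)} = - \frac{83041}{31122 + \frac{1}{2} \cdot \frac{1}{111} \left(51 + 64261\right)} = - \frac{83041}{31122 + \frac{1}{2} \cdot \frac{1}{111} \cdot 64312} = - \frac{83041}{31122 + \frac{32156}{111}} = - \frac{83041}{\frac{3486698}{111}} = \left(-83041\right) \frac{111}{3486698} = - \frac{9217551}{3486698}$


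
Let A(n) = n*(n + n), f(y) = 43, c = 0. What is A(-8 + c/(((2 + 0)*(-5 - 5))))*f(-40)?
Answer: 5504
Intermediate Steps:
A(n) = 2*n² (A(n) = n*(2*n) = 2*n²)
A(-8 + c/(((2 + 0)*(-5 - 5))))*f(-40) = (2*(-8 + 0/(((2 + 0)*(-5 - 5))))²)*43 = (2*(-8 + 0/((2*(-10))))²)*43 = (2*(-8 + 0/(-20))²)*43 = (2*(-8 + 0*(-1/20))²)*43 = (2*(-8 + 0)²)*43 = (2*(-8)²)*43 = (2*64)*43 = 128*43 = 5504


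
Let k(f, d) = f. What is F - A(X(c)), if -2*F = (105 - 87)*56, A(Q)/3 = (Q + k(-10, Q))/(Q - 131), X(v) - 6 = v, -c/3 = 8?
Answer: -75180/149 ≈ -504.56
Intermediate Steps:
c = -24 (c = -3*8 = -24)
X(v) = 6 + v
A(Q) = 3*(-10 + Q)/(-131 + Q) (A(Q) = 3*((Q - 10)/(Q - 131)) = 3*((-10 + Q)/(-131 + Q)) = 3*(-10 + Q)/(-131 + Q))
F = -504 (F = -(105 - 87)*56/2 = -9*56 = -1/2*1008 = -504)
F - A(X(c)) = -504 - 3*(-10 + (6 - 24))/(-131 + (6 - 24)) = -504 - 3*(-10 - 18)/(-131 - 18) = -504 - 3*(-28)/(-149) = -504 - 3*(-1)*(-28)/149 = -504 - 1*84/149 = -504 - 84/149 = -75180/149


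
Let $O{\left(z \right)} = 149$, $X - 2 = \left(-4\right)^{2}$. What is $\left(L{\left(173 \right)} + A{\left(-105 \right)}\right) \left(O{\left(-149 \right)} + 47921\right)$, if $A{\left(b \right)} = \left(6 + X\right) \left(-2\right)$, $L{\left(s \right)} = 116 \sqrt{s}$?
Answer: $-2307360 + 5576120 \sqrt{173} \approx 7.1035 \cdot 10^{7}$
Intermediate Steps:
$X = 18$ ($X = 2 + \left(-4\right)^{2} = 2 + 16 = 18$)
$A{\left(b \right)} = -48$ ($A{\left(b \right)} = \left(6 + 18\right) \left(-2\right) = 24 \left(-2\right) = -48$)
$\left(L{\left(173 \right)} + A{\left(-105 \right)}\right) \left(O{\left(-149 \right)} + 47921\right) = \left(116 \sqrt{173} - 48\right) \left(149 + 47921\right) = \left(-48 + 116 \sqrt{173}\right) 48070 = -2307360 + 5576120 \sqrt{173}$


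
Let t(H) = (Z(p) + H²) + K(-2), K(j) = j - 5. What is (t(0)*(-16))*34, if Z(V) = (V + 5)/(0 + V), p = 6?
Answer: 8432/3 ≈ 2810.7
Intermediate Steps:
Z(V) = (5 + V)/V
K(j) = -5 + j
t(H) = -31/6 + H² (t(H) = ((5 + 6)/6 + H²) + (-5 - 2) = ((⅙)*11 + H²) - 7 = (11/6 + H²) - 7 = -31/6 + H²)
(t(0)*(-16))*34 = ((-31/6 + 0²)*(-16))*34 = ((-31/6 + 0)*(-16))*34 = -31/6*(-16)*34 = (248/3)*34 = 8432/3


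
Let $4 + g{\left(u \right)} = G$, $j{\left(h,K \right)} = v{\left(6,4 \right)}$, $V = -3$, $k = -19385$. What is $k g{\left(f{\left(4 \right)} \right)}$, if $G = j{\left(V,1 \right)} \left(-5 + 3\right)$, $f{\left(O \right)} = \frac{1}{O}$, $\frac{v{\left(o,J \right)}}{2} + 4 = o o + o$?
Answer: $3024060$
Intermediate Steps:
$v{\left(o,J \right)} = -8 + 2 o + 2 o^{2}$ ($v{\left(o,J \right)} = -8 + 2 \left(o o + o\right) = -8 + 2 \left(o^{2} + o\right) = -8 + 2 \left(o + o^{2}\right) = -8 + \left(2 o + 2 o^{2}\right) = -8 + 2 o + 2 o^{2}$)
$j{\left(h,K \right)} = 76$ ($j{\left(h,K \right)} = -8 + 2 \cdot 6 + 2 \cdot 6^{2} = -8 + 12 + 2 \cdot 36 = -8 + 12 + 72 = 76$)
$G = -152$ ($G = 76 \left(-5 + 3\right) = 76 \left(-2\right) = -152$)
$g{\left(u \right)} = -156$ ($g{\left(u \right)} = -4 - 152 = -156$)
$k g{\left(f{\left(4 \right)} \right)} = \left(-19385\right) \left(-156\right) = 3024060$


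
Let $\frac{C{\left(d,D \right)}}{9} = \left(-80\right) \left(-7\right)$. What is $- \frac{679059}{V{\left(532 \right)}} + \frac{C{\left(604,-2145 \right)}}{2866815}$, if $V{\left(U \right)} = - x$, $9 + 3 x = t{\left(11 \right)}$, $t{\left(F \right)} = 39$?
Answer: $\frac{6180116119}{91010} \approx 67906.0$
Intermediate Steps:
$x = 10$ ($x = -3 + \frac{1}{3} \cdot 39 = -3 + 13 = 10$)
$C{\left(d,D \right)} = 5040$ ($C{\left(d,D \right)} = 9 \left(\left(-80\right) \left(-7\right)\right) = 9 \cdot 560 = 5040$)
$V{\left(U \right)} = -10$ ($V{\left(U \right)} = \left(-1\right) 10 = -10$)
$- \frac{679059}{V{\left(532 \right)}} + \frac{C{\left(604,-2145 \right)}}{2866815} = - \frac{679059}{-10} + \frac{5040}{2866815} = \left(-679059\right) \left(- \frac{1}{10}\right) + 5040 \cdot \frac{1}{2866815} = \frac{679059}{10} + \frac{16}{9101} = \frac{6180116119}{91010}$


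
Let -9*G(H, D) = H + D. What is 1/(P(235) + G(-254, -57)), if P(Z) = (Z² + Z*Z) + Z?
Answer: 9/996476 ≈ 9.0318e-6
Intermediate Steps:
G(H, D) = -D/9 - H/9 (G(H, D) = -(H + D)/9 = -(D + H)/9 = -D/9 - H/9)
P(Z) = Z + 2*Z² (P(Z) = (Z² + Z²) + Z = 2*Z² + Z = Z + 2*Z²)
1/(P(235) + G(-254, -57)) = 1/(235*(1 + 2*235) + (-⅑*(-57) - ⅑*(-254))) = 1/(235*(1 + 470) + (19/3 + 254/9)) = 1/(235*471 + 311/9) = 1/(110685 + 311/9) = 1/(996476/9) = 9/996476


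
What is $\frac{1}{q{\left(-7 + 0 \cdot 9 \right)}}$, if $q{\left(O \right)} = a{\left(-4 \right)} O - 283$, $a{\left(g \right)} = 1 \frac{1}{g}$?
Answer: $- \frac{4}{1125} \approx -0.0035556$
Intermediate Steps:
$a{\left(g \right)} = \frac{1}{g}$
$q{\left(O \right)} = -283 - \frac{O}{4}$ ($q{\left(O \right)} = \frac{O}{-4} - 283 = - \frac{O}{4} - 283 = -283 - \frac{O}{4}$)
$\frac{1}{q{\left(-7 + 0 \cdot 9 \right)}} = \frac{1}{-283 - \frac{-7 + 0 \cdot 9}{4}} = \frac{1}{-283 - \frac{-7 + 0}{4}} = \frac{1}{-283 - - \frac{7}{4}} = \frac{1}{-283 + \frac{7}{4}} = \frac{1}{- \frac{1125}{4}} = - \frac{4}{1125}$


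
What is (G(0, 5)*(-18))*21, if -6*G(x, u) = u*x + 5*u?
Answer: 1575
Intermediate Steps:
G(x, u) = -5*u/6 - u*x/6 (G(x, u) = -(u*x + 5*u)/6 = -(5*u + u*x)/6 = -5*u/6 - u*x/6)
(G(0, 5)*(-18))*21 = (-1/6*5*(5 + 0)*(-18))*21 = (-1/6*5*5*(-18))*21 = -25/6*(-18)*21 = 75*21 = 1575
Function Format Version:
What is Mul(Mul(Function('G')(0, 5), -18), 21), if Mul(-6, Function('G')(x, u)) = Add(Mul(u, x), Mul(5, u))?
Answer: 1575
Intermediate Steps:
Function('G')(x, u) = Add(Mul(Rational(-5, 6), u), Mul(Rational(-1, 6), u, x)) (Function('G')(x, u) = Mul(Rational(-1, 6), Add(Mul(u, x), Mul(5, u))) = Mul(Rational(-1, 6), Add(Mul(5, u), Mul(u, x))) = Add(Mul(Rational(-5, 6), u), Mul(Rational(-1, 6), u, x)))
Mul(Mul(Function('G')(0, 5), -18), 21) = Mul(Mul(Mul(Rational(-1, 6), 5, Add(5, 0)), -18), 21) = Mul(Mul(Mul(Rational(-1, 6), 5, 5), -18), 21) = Mul(Mul(Rational(-25, 6), -18), 21) = Mul(75, 21) = 1575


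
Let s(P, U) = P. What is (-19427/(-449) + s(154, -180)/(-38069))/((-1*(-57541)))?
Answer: 739497317/983547219721 ≈ 0.00075187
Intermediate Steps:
(-19427/(-449) + s(154, -180)/(-38069))/((-1*(-57541))) = (-19427/(-449) + 154/(-38069))/((-1*(-57541))) = (-19427*(-1/449) + 154*(-1/38069))/57541 = (19427/449 - 154/38069)*(1/57541) = (739497317/17092981)*(1/57541) = 739497317/983547219721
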